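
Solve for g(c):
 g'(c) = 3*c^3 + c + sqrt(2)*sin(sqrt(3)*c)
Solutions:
 g(c) = C1 + 3*c^4/4 + c^2/2 - sqrt(6)*cos(sqrt(3)*c)/3


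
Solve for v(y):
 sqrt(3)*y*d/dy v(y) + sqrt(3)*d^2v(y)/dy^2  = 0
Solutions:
 v(y) = C1 + C2*erf(sqrt(2)*y/2)


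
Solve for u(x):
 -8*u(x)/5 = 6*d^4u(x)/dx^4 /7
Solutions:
 u(x) = (C1*sin(15^(3/4)*7^(1/4)*x/15) + C2*cos(15^(3/4)*7^(1/4)*x/15))*exp(-15^(3/4)*7^(1/4)*x/15) + (C3*sin(15^(3/4)*7^(1/4)*x/15) + C4*cos(15^(3/4)*7^(1/4)*x/15))*exp(15^(3/4)*7^(1/4)*x/15)


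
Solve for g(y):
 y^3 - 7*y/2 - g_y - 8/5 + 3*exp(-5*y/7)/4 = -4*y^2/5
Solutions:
 g(y) = C1 + y^4/4 + 4*y^3/15 - 7*y^2/4 - 8*y/5 - 21*exp(-5*y/7)/20


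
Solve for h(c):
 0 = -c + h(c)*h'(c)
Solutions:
 h(c) = -sqrt(C1 + c^2)
 h(c) = sqrt(C1 + c^2)


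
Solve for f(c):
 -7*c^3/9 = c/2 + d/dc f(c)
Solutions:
 f(c) = C1 - 7*c^4/36 - c^2/4


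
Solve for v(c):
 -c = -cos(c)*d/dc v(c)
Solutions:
 v(c) = C1 + Integral(c/cos(c), c)


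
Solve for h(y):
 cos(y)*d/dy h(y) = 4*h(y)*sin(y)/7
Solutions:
 h(y) = C1/cos(y)^(4/7)


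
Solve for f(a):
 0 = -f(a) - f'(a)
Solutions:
 f(a) = C1*exp(-a)


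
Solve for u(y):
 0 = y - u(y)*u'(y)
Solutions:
 u(y) = -sqrt(C1 + y^2)
 u(y) = sqrt(C1 + y^2)


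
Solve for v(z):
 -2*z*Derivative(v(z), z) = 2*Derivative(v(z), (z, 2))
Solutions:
 v(z) = C1 + C2*erf(sqrt(2)*z/2)


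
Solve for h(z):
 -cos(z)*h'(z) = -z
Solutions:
 h(z) = C1 + Integral(z/cos(z), z)


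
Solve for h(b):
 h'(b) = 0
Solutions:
 h(b) = C1


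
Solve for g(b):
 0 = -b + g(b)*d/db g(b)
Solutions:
 g(b) = -sqrt(C1 + b^2)
 g(b) = sqrt(C1 + b^2)


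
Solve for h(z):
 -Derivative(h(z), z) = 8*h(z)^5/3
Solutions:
 h(z) = -3^(1/4)*(1/(C1 + 32*z))^(1/4)
 h(z) = 3^(1/4)*(1/(C1 + 32*z))^(1/4)
 h(z) = -3^(1/4)*I*(1/(C1 + 32*z))^(1/4)
 h(z) = 3^(1/4)*I*(1/(C1 + 32*z))^(1/4)


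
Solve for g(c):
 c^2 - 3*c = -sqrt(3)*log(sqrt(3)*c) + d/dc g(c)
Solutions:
 g(c) = C1 + c^3/3 - 3*c^2/2 + sqrt(3)*c*log(c) - sqrt(3)*c + sqrt(3)*c*log(3)/2


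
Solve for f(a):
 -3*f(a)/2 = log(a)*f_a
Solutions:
 f(a) = C1*exp(-3*li(a)/2)


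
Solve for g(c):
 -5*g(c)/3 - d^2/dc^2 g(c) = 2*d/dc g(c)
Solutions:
 g(c) = (C1*sin(sqrt(6)*c/3) + C2*cos(sqrt(6)*c/3))*exp(-c)


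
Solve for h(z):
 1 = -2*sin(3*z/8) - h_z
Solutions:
 h(z) = C1 - z + 16*cos(3*z/8)/3


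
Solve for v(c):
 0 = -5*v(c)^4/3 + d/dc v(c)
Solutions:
 v(c) = (-1/(C1 + 5*c))^(1/3)
 v(c) = (-1/(C1 + 5*c))^(1/3)*(-1 - sqrt(3)*I)/2
 v(c) = (-1/(C1 + 5*c))^(1/3)*(-1 + sqrt(3)*I)/2


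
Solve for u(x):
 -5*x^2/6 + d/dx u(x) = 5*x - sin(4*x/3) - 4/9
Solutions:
 u(x) = C1 + 5*x^3/18 + 5*x^2/2 - 4*x/9 + 3*cos(4*x/3)/4


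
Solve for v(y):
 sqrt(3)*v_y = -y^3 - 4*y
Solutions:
 v(y) = C1 - sqrt(3)*y^4/12 - 2*sqrt(3)*y^2/3


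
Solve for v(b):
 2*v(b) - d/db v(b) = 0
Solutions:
 v(b) = C1*exp(2*b)


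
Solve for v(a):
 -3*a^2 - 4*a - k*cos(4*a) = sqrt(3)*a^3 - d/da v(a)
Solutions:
 v(a) = C1 + sqrt(3)*a^4/4 + a^3 + 2*a^2 + k*sin(4*a)/4


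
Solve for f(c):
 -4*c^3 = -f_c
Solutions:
 f(c) = C1 + c^4


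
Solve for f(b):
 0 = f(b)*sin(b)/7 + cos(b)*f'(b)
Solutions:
 f(b) = C1*cos(b)^(1/7)


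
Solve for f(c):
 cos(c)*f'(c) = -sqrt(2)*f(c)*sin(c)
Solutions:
 f(c) = C1*cos(c)^(sqrt(2))


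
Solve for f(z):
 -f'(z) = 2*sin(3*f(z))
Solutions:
 f(z) = -acos((-C1 - exp(12*z))/(C1 - exp(12*z)))/3 + 2*pi/3
 f(z) = acos((-C1 - exp(12*z))/(C1 - exp(12*z)))/3


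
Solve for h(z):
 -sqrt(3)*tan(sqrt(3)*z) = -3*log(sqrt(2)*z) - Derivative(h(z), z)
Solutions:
 h(z) = C1 - 3*z*log(z) - 3*z*log(2)/2 + 3*z - log(cos(sqrt(3)*z))


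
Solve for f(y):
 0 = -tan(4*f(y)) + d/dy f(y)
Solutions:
 f(y) = -asin(C1*exp(4*y))/4 + pi/4
 f(y) = asin(C1*exp(4*y))/4


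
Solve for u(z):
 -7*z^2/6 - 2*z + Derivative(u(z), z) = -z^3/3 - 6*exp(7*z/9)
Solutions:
 u(z) = C1 - z^4/12 + 7*z^3/18 + z^2 - 54*exp(7*z/9)/7


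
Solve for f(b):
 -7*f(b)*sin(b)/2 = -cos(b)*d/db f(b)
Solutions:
 f(b) = C1/cos(b)^(7/2)


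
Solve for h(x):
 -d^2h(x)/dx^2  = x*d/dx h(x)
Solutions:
 h(x) = C1 + C2*erf(sqrt(2)*x/2)


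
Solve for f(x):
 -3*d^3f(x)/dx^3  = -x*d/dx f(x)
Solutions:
 f(x) = C1 + Integral(C2*airyai(3^(2/3)*x/3) + C3*airybi(3^(2/3)*x/3), x)


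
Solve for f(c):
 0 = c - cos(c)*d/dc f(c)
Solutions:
 f(c) = C1 + Integral(c/cos(c), c)


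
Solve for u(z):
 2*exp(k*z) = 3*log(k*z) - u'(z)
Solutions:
 u(z) = C1 + 3*z*log(k*z) - 3*z + Piecewise((-2*exp(k*z)/k, Ne(k, 0)), (-2*z, True))


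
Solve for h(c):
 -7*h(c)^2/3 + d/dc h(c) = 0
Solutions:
 h(c) = -3/(C1 + 7*c)


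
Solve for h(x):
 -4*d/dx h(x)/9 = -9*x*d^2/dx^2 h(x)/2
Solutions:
 h(x) = C1 + C2*x^(89/81)


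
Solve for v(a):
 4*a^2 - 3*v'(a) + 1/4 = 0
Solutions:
 v(a) = C1 + 4*a^3/9 + a/12


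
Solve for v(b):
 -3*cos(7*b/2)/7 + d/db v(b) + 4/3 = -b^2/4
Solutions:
 v(b) = C1 - b^3/12 - 4*b/3 + 6*sin(7*b/2)/49


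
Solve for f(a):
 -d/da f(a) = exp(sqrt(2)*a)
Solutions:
 f(a) = C1 - sqrt(2)*exp(sqrt(2)*a)/2


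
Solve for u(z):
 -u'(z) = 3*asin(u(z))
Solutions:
 Integral(1/asin(_y), (_y, u(z))) = C1 - 3*z


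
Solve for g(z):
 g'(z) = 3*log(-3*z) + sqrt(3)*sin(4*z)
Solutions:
 g(z) = C1 + 3*z*log(-z) - 3*z + 3*z*log(3) - sqrt(3)*cos(4*z)/4


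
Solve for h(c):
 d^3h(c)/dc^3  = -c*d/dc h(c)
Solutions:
 h(c) = C1 + Integral(C2*airyai(-c) + C3*airybi(-c), c)


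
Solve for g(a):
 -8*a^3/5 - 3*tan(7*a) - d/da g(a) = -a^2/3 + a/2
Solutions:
 g(a) = C1 - 2*a^4/5 + a^3/9 - a^2/4 + 3*log(cos(7*a))/7


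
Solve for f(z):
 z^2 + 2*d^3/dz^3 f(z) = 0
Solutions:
 f(z) = C1 + C2*z + C3*z^2 - z^5/120


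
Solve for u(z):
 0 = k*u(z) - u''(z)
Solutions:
 u(z) = C1*exp(-sqrt(k)*z) + C2*exp(sqrt(k)*z)


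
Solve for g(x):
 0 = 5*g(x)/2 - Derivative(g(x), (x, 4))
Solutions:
 g(x) = C1*exp(-2^(3/4)*5^(1/4)*x/2) + C2*exp(2^(3/4)*5^(1/4)*x/2) + C3*sin(2^(3/4)*5^(1/4)*x/2) + C4*cos(2^(3/4)*5^(1/4)*x/2)


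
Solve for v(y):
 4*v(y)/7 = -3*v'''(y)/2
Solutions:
 v(y) = C3*exp(-2*21^(2/3)*y/21) + (C1*sin(3^(1/6)*7^(2/3)*y/7) + C2*cos(3^(1/6)*7^(2/3)*y/7))*exp(21^(2/3)*y/21)


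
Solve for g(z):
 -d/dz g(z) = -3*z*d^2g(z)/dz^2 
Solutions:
 g(z) = C1 + C2*z^(4/3)


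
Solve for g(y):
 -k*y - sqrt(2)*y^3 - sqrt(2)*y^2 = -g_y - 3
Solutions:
 g(y) = C1 + k*y^2/2 + sqrt(2)*y^4/4 + sqrt(2)*y^3/3 - 3*y


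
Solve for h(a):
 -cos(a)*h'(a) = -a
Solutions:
 h(a) = C1 + Integral(a/cos(a), a)


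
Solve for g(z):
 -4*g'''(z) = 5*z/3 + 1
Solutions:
 g(z) = C1 + C2*z + C3*z^2 - 5*z^4/288 - z^3/24


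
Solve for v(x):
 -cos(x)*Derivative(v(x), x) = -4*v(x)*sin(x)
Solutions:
 v(x) = C1/cos(x)^4


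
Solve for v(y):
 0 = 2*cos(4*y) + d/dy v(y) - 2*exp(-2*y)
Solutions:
 v(y) = C1 - sin(4*y)/2 - exp(-2*y)


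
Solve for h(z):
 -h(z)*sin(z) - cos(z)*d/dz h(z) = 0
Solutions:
 h(z) = C1*cos(z)


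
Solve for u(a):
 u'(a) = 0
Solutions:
 u(a) = C1


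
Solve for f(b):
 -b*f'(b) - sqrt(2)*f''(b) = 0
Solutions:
 f(b) = C1 + C2*erf(2^(1/4)*b/2)


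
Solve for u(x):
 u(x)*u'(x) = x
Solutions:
 u(x) = -sqrt(C1 + x^2)
 u(x) = sqrt(C1 + x^2)


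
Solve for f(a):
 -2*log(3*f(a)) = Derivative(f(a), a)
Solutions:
 Integral(1/(log(_y) + log(3)), (_y, f(a)))/2 = C1 - a


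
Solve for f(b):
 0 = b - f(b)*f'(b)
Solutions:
 f(b) = -sqrt(C1 + b^2)
 f(b) = sqrt(C1 + b^2)


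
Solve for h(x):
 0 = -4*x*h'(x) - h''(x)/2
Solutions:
 h(x) = C1 + C2*erf(2*x)


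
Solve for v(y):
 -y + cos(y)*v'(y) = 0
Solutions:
 v(y) = C1 + Integral(y/cos(y), y)


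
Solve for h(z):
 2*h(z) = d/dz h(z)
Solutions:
 h(z) = C1*exp(2*z)


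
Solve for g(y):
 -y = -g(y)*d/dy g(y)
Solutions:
 g(y) = -sqrt(C1 + y^2)
 g(y) = sqrt(C1 + y^2)


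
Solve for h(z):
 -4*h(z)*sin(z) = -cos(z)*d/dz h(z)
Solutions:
 h(z) = C1/cos(z)^4


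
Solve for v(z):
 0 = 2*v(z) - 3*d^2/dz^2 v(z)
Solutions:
 v(z) = C1*exp(-sqrt(6)*z/3) + C2*exp(sqrt(6)*z/3)


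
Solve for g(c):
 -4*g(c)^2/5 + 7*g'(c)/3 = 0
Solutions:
 g(c) = -35/(C1 + 12*c)


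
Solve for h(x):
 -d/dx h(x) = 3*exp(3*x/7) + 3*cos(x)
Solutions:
 h(x) = C1 - 7*exp(3*x/7) - 3*sin(x)


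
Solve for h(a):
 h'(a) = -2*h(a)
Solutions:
 h(a) = C1*exp(-2*a)


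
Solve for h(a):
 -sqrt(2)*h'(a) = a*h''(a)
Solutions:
 h(a) = C1 + C2*a^(1 - sqrt(2))


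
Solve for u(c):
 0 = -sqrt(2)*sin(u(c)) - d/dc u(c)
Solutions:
 u(c) = -acos((-C1 - exp(2*sqrt(2)*c))/(C1 - exp(2*sqrt(2)*c))) + 2*pi
 u(c) = acos((-C1 - exp(2*sqrt(2)*c))/(C1 - exp(2*sqrt(2)*c)))


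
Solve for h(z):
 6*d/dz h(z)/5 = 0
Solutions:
 h(z) = C1


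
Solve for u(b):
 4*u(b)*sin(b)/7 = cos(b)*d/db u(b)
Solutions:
 u(b) = C1/cos(b)^(4/7)


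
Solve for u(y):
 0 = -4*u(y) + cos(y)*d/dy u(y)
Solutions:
 u(y) = C1*(sin(y)^2 + 2*sin(y) + 1)/(sin(y)^2 - 2*sin(y) + 1)


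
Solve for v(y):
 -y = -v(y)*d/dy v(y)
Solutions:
 v(y) = -sqrt(C1 + y^2)
 v(y) = sqrt(C1 + y^2)


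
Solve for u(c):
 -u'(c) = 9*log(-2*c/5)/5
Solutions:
 u(c) = C1 - 9*c*log(-c)/5 + 9*c*(-log(2) + 1 + log(5))/5


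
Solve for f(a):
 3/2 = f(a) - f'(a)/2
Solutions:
 f(a) = C1*exp(2*a) + 3/2


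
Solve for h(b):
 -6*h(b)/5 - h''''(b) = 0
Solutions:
 h(b) = (C1*sin(10^(3/4)*3^(1/4)*b/10) + C2*cos(10^(3/4)*3^(1/4)*b/10))*exp(-10^(3/4)*3^(1/4)*b/10) + (C3*sin(10^(3/4)*3^(1/4)*b/10) + C4*cos(10^(3/4)*3^(1/4)*b/10))*exp(10^(3/4)*3^(1/4)*b/10)


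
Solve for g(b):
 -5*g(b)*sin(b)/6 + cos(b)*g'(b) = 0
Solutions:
 g(b) = C1/cos(b)^(5/6)


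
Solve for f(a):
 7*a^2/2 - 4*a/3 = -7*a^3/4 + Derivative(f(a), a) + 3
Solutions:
 f(a) = C1 + 7*a^4/16 + 7*a^3/6 - 2*a^2/3 - 3*a


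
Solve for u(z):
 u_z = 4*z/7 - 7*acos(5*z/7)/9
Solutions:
 u(z) = C1 + 2*z^2/7 - 7*z*acos(5*z/7)/9 + 7*sqrt(49 - 25*z^2)/45


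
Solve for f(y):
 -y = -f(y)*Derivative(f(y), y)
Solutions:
 f(y) = -sqrt(C1 + y^2)
 f(y) = sqrt(C1 + y^2)


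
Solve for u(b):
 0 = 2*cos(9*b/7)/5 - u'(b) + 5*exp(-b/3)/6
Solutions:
 u(b) = C1 + 14*sin(9*b/7)/45 - 5*exp(-b/3)/2


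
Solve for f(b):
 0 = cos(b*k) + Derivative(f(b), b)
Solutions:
 f(b) = C1 - sin(b*k)/k


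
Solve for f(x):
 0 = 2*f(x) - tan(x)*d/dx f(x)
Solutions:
 f(x) = C1*sin(x)^2


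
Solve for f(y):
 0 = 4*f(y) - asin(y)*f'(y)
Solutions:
 f(y) = C1*exp(4*Integral(1/asin(y), y))


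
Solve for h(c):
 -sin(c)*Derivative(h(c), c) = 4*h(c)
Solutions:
 h(c) = C1*(cos(c)^2 + 2*cos(c) + 1)/(cos(c)^2 - 2*cos(c) + 1)


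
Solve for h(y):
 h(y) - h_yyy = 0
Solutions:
 h(y) = C3*exp(y) + (C1*sin(sqrt(3)*y/2) + C2*cos(sqrt(3)*y/2))*exp(-y/2)


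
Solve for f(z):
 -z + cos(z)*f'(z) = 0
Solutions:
 f(z) = C1 + Integral(z/cos(z), z)


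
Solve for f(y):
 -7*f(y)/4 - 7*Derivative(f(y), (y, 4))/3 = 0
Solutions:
 f(y) = (C1*sin(3^(1/4)*y/2) + C2*cos(3^(1/4)*y/2))*exp(-3^(1/4)*y/2) + (C3*sin(3^(1/4)*y/2) + C4*cos(3^(1/4)*y/2))*exp(3^(1/4)*y/2)


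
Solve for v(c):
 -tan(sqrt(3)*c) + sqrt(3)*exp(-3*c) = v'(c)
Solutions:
 v(c) = C1 - sqrt(3)*log(tan(sqrt(3)*c)^2 + 1)/6 - sqrt(3)*exp(-3*c)/3


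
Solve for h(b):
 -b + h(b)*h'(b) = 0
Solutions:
 h(b) = -sqrt(C1 + b^2)
 h(b) = sqrt(C1 + b^2)


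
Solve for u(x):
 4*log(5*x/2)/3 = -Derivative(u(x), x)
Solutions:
 u(x) = C1 - 4*x*log(x)/3 - 4*x*log(5)/3 + 4*x*log(2)/3 + 4*x/3


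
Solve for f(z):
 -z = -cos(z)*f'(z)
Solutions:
 f(z) = C1 + Integral(z/cos(z), z)


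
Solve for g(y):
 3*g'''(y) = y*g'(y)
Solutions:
 g(y) = C1 + Integral(C2*airyai(3^(2/3)*y/3) + C3*airybi(3^(2/3)*y/3), y)


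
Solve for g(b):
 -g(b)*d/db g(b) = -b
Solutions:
 g(b) = -sqrt(C1 + b^2)
 g(b) = sqrt(C1 + b^2)


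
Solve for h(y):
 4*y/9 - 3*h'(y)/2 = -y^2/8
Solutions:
 h(y) = C1 + y^3/36 + 4*y^2/27


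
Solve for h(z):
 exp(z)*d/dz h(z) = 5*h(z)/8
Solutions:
 h(z) = C1*exp(-5*exp(-z)/8)


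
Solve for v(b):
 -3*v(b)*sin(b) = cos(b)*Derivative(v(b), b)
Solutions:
 v(b) = C1*cos(b)^3


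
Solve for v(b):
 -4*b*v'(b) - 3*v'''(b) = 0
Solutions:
 v(b) = C1 + Integral(C2*airyai(-6^(2/3)*b/3) + C3*airybi(-6^(2/3)*b/3), b)


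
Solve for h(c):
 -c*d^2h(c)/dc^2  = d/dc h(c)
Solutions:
 h(c) = C1 + C2*log(c)


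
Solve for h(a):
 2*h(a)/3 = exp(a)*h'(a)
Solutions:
 h(a) = C1*exp(-2*exp(-a)/3)


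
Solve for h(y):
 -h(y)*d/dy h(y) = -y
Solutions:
 h(y) = -sqrt(C1 + y^2)
 h(y) = sqrt(C1 + y^2)


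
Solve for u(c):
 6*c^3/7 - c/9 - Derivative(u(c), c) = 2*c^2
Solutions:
 u(c) = C1 + 3*c^4/14 - 2*c^3/3 - c^2/18


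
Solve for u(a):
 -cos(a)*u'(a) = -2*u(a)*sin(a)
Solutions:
 u(a) = C1/cos(a)^2


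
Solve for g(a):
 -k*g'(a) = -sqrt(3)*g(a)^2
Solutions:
 g(a) = -k/(C1*k + sqrt(3)*a)


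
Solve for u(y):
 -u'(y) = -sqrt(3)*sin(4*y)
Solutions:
 u(y) = C1 - sqrt(3)*cos(4*y)/4


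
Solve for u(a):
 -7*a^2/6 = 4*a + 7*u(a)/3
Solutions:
 u(a) = a*(-7*a - 24)/14


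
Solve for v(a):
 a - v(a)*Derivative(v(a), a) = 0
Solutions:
 v(a) = -sqrt(C1 + a^2)
 v(a) = sqrt(C1 + a^2)


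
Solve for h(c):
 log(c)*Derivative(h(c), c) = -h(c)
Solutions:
 h(c) = C1*exp(-li(c))


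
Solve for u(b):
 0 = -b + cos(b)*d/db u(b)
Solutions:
 u(b) = C1 + Integral(b/cos(b), b)


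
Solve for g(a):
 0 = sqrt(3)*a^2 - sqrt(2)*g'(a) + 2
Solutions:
 g(a) = C1 + sqrt(6)*a^3/6 + sqrt(2)*a


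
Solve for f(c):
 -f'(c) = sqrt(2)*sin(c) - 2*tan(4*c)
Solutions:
 f(c) = C1 - log(cos(4*c))/2 + sqrt(2)*cos(c)


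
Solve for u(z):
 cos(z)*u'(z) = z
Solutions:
 u(z) = C1 + Integral(z/cos(z), z)


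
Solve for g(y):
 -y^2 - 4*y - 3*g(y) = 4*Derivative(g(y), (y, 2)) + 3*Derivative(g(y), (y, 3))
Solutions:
 g(y) = C1*exp(y*(-16 + 32*2^(1/3)/(27*sqrt(985) + 857)^(1/3) + 2^(2/3)*(27*sqrt(985) + 857)^(1/3))/36)*sin(2^(1/3)*sqrt(3)*y*(-2^(1/3)*(27*sqrt(985) + 857)^(1/3) + 32/(27*sqrt(985) + 857)^(1/3))/36) + C2*exp(y*(-16 + 32*2^(1/3)/(27*sqrt(985) + 857)^(1/3) + 2^(2/3)*(27*sqrt(985) + 857)^(1/3))/36)*cos(2^(1/3)*sqrt(3)*y*(-2^(1/3)*(27*sqrt(985) + 857)^(1/3) + 32/(27*sqrt(985) + 857)^(1/3))/36) + C3*exp(-y*(32*2^(1/3)/(27*sqrt(985) + 857)^(1/3) + 8 + 2^(2/3)*(27*sqrt(985) + 857)^(1/3))/18) - y^2/3 - 4*y/3 + 8/9


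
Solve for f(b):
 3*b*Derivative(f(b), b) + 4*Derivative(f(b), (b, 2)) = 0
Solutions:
 f(b) = C1 + C2*erf(sqrt(6)*b/4)


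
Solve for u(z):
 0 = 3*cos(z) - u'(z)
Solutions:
 u(z) = C1 + 3*sin(z)


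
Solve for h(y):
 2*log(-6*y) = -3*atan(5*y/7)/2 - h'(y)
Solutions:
 h(y) = C1 - 2*y*log(-y) - 3*y*atan(5*y/7)/2 - 2*y*log(6) + 2*y + 21*log(25*y^2 + 49)/20


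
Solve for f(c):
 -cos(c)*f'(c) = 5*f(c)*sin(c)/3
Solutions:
 f(c) = C1*cos(c)^(5/3)


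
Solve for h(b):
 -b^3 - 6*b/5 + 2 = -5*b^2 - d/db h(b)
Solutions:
 h(b) = C1 + b^4/4 - 5*b^3/3 + 3*b^2/5 - 2*b


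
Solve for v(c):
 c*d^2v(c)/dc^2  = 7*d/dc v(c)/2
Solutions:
 v(c) = C1 + C2*c^(9/2)


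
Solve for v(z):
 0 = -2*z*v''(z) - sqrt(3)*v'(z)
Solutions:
 v(z) = C1 + C2*z^(1 - sqrt(3)/2)


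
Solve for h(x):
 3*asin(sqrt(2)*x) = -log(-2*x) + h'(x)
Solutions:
 h(x) = C1 + x*log(-x) + 3*x*asin(sqrt(2)*x) - x + x*log(2) + 3*sqrt(2)*sqrt(1 - 2*x^2)/2


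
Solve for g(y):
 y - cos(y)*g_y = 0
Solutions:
 g(y) = C1 + Integral(y/cos(y), y)


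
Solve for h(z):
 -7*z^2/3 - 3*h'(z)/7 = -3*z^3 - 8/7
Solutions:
 h(z) = C1 + 7*z^4/4 - 49*z^3/27 + 8*z/3


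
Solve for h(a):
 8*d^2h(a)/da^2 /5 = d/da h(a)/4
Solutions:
 h(a) = C1 + C2*exp(5*a/32)


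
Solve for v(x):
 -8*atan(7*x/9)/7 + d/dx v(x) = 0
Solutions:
 v(x) = C1 + 8*x*atan(7*x/9)/7 - 36*log(49*x^2 + 81)/49


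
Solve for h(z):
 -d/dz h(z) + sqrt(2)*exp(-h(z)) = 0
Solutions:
 h(z) = log(C1 + sqrt(2)*z)


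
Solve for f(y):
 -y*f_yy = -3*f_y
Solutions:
 f(y) = C1 + C2*y^4


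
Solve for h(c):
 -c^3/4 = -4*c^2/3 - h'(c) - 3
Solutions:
 h(c) = C1 + c^4/16 - 4*c^3/9 - 3*c


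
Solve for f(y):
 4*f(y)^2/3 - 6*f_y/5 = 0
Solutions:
 f(y) = -9/(C1 + 10*y)


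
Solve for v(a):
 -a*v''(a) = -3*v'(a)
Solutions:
 v(a) = C1 + C2*a^4


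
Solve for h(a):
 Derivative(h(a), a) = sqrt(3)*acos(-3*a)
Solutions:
 h(a) = C1 + sqrt(3)*(a*acos(-3*a) + sqrt(1 - 9*a^2)/3)


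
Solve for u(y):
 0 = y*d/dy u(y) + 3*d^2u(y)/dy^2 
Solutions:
 u(y) = C1 + C2*erf(sqrt(6)*y/6)


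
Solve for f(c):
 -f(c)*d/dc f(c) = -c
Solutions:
 f(c) = -sqrt(C1 + c^2)
 f(c) = sqrt(C1 + c^2)


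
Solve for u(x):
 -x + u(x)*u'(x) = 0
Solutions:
 u(x) = -sqrt(C1 + x^2)
 u(x) = sqrt(C1 + x^2)


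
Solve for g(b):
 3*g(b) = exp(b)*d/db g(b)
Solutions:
 g(b) = C1*exp(-3*exp(-b))


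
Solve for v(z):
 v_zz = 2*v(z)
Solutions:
 v(z) = C1*exp(-sqrt(2)*z) + C2*exp(sqrt(2)*z)


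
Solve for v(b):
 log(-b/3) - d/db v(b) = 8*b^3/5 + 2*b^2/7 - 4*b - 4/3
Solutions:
 v(b) = C1 - 2*b^4/5 - 2*b^3/21 + 2*b^2 + b*log(-b) + b*(1/3 - log(3))


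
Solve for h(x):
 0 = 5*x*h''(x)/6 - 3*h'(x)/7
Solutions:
 h(x) = C1 + C2*x^(53/35)


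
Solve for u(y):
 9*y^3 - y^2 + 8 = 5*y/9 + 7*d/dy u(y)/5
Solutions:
 u(y) = C1 + 45*y^4/28 - 5*y^3/21 - 25*y^2/126 + 40*y/7


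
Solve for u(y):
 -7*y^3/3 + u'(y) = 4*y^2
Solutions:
 u(y) = C1 + 7*y^4/12 + 4*y^3/3


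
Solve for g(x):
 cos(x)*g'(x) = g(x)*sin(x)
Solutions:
 g(x) = C1/cos(x)


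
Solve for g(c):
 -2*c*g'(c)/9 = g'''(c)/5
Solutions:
 g(c) = C1 + Integral(C2*airyai(-30^(1/3)*c/3) + C3*airybi(-30^(1/3)*c/3), c)


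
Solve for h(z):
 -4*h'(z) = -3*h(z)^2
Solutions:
 h(z) = -4/(C1 + 3*z)


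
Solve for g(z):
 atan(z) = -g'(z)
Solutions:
 g(z) = C1 - z*atan(z) + log(z^2 + 1)/2


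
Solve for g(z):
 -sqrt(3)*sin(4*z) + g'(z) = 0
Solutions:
 g(z) = C1 - sqrt(3)*cos(4*z)/4


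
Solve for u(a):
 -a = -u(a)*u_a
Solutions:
 u(a) = -sqrt(C1 + a^2)
 u(a) = sqrt(C1 + a^2)


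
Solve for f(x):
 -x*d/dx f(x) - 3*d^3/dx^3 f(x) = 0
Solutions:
 f(x) = C1 + Integral(C2*airyai(-3^(2/3)*x/3) + C3*airybi(-3^(2/3)*x/3), x)


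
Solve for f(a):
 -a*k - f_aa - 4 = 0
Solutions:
 f(a) = C1 + C2*a - a^3*k/6 - 2*a^2


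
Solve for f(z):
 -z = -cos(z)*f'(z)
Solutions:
 f(z) = C1 + Integral(z/cos(z), z)


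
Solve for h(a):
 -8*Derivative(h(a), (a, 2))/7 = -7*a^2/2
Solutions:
 h(a) = C1 + C2*a + 49*a^4/192


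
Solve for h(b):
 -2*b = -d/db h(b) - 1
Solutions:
 h(b) = C1 + b^2 - b


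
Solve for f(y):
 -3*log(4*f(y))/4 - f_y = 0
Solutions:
 4*Integral(1/(log(_y) + 2*log(2)), (_y, f(y)))/3 = C1 - y


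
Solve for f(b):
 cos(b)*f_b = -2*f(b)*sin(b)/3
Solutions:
 f(b) = C1*cos(b)^(2/3)


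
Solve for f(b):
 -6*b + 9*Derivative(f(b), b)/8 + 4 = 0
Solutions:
 f(b) = C1 + 8*b^2/3 - 32*b/9


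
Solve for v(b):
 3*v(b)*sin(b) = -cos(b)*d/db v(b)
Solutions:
 v(b) = C1*cos(b)^3


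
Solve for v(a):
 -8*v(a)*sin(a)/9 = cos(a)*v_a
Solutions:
 v(a) = C1*cos(a)^(8/9)


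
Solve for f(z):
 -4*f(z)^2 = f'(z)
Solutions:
 f(z) = 1/(C1 + 4*z)


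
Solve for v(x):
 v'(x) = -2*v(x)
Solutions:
 v(x) = C1*exp(-2*x)


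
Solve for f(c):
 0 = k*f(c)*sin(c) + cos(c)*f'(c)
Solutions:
 f(c) = C1*exp(k*log(cos(c)))


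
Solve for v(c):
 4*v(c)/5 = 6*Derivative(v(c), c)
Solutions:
 v(c) = C1*exp(2*c/15)


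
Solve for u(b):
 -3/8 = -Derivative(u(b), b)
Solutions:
 u(b) = C1 + 3*b/8


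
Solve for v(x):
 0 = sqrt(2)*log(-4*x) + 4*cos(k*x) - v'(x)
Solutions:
 v(x) = C1 + sqrt(2)*x*(log(-x) - 1) + 2*sqrt(2)*x*log(2) + 4*Piecewise((sin(k*x)/k, Ne(k, 0)), (x, True))


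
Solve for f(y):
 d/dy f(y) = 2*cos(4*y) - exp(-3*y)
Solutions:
 f(y) = C1 + sin(4*y)/2 + exp(-3*y)/3


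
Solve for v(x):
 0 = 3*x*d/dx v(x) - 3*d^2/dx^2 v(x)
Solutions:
 v(x) = C1 + C2*erfi(sqrt(2)*x/2)


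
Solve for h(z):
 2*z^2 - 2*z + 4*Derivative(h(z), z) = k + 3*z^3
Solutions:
 h(z) = C1 + k*z/4 + 3*z^4/16 - z^3/6 + z^2/4


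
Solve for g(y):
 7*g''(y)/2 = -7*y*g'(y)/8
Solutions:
 g(y) = C1 + C2*erf(sqrt(2)*y/4)


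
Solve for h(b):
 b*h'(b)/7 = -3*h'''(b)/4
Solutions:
 h(b) = C1 + Integral(C2*airyai(-42^(2/3)*b/21) + C3*airybi(-42^(2/3)*b/21), b)


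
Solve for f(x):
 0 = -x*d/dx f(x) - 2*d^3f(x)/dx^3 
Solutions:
 f(x) = C1 + Integral(C2*airyai(-2^(2/3)*x/2) + C3*airybi(-2^(2/3)*x/2), x)


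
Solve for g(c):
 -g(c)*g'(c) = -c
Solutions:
 g(c) = -sqrt(C1 + c^2)
 g(c) = sqrt(C1 + c^2)


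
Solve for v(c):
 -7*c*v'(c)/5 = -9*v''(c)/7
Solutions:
 v(c) = C1 + C2*erfi(7*sqrt(10)*c/30)


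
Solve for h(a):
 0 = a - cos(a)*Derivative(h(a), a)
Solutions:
 h(a) = C1 + Integral(a/cos(a), a)


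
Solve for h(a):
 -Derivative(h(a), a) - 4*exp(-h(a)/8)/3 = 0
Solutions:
 h(a) = 8*log(C1 - a/6)


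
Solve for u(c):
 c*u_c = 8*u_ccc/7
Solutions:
 u(c) = C1 + Integral(C2*airyai(7^(1/3)*c/2) + C3*airybi(7^(1/3)*c/2), c)


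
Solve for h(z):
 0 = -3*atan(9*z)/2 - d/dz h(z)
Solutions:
 h(z) = C1 - 3*z*atan(9*z)/2 + log(81*z^2 + 1)/12


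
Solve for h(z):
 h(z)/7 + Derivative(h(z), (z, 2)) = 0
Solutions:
 h(z) = C1*sin(sqrt(7)*z/7) + C2*cos(sqrt(7)*z/7)


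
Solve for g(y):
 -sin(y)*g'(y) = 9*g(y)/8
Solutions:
 g(y) = C1*(cos(y) + 1)^(9/16)/(cos(y) - 1)^(9/16)


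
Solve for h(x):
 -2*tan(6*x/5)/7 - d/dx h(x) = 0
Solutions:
 h(x) = C1 + 5*log(cos(6*x/5))/21


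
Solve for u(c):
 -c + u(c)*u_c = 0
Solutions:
 u(c) = -sqrt(C1 + c^2)
 u(c) = sqrt(C1 + c^2)


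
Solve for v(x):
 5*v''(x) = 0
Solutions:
 v(x) = C1 + C2*x


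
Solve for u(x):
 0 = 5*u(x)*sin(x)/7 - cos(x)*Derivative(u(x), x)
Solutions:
 u(x) = C1/cos(x)^(5/7)


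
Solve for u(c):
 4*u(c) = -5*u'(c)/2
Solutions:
 u(c) = C1*exp(-8*c/5)


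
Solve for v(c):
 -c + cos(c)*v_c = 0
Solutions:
 v(c) = C1 + Integral(c/cos(c), c)


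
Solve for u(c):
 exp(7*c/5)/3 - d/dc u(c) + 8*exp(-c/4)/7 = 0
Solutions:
 u(c) = C1 + 5*exp(7*c/5)/21 - 32*exp(-c/4)/7


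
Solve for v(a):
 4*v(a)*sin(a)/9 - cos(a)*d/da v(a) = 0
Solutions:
 v(a) = C1/cos(a)^(4/9)


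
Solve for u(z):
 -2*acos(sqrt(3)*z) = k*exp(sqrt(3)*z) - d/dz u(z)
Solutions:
 u(z) = C1 + sqrt(3)*k*exp(sqrt(3)*z)/3 + 2*z*acos(sqrt(3)*z) - 2*sqrt(3)*sqrt(1 - 3*z^2)/3


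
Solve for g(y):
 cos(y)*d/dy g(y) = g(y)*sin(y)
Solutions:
 g(y) = C1/cos(y)


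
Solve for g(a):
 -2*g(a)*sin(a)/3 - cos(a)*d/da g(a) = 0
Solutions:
 g(a) = C1*cos(a)^(2/3)


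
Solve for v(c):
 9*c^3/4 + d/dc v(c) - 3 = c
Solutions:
 v(c) = C1 - 9*c^4/16 + c^2/2 + 3*c


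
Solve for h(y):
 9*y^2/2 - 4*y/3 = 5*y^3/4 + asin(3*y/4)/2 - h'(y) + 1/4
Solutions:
 h(y) = C1 + 5*y^4/16 - 3*y^3/2 + 2*y^2/3 + y*asin(3*y/4)/2 + y/4 + sqrt(16 - 9*y^2)/6


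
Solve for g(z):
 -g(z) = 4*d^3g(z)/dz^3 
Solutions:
 g(z) = C3*exp(-2^(1/3)*z/2) + (C1*sin(2^(1/3)*sqrt(3)*z/4) + C2*cos(2^(1/3)*sqrt(3)*z/4))*exp(2^(1/3)*z/4)


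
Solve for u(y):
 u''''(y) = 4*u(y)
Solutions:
 u(y) = C1*exp(-sqrt(2)*y) + C2*exp(sqrt(2)*y) + C3*sin(sqrt(2)*y) + C4*cos(sqrt(2)*y)


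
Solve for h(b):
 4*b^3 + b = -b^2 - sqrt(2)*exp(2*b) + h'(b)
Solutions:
 h(b) = C1 + b^4 + b^3/3 + b^2/2 + sqrt(2)*exp(2*b)/2


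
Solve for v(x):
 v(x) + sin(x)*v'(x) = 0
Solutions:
 v(x) = C1*sqrt(cos(x) + 1)/sqrt(cos(x) - 1)


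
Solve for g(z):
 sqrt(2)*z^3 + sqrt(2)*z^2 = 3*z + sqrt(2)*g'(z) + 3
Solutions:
 g(z) = C1 + z^4/4 + z^3/3 - 3*sqrt(2)*z^2/4 - 3*sqrt(2)*z/2


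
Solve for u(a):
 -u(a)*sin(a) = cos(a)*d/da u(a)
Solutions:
 u(a) = C1*cos(a)


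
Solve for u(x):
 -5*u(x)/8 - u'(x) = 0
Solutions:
 u(x) = C1*exp(-5*x/8)


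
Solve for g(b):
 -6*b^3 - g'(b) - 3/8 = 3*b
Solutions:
 g(b) = C1 - 3*b^4/2 - 3*b^2/2 - 3*b/8


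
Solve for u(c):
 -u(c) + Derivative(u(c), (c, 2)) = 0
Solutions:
 u(c) = C1*exp(-c) + C2*exp(c)


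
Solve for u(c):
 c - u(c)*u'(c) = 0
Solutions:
 u(c) = -sqrt(C1 + c^2)
 u(c) = sqrt(C1 + c^2)


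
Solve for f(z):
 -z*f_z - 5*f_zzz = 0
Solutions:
 f(z) = C1 + Integral(C2*airyai(-5^(2/3)*z/5) + C3*airybi(-5^(2/3)*z/5), z)


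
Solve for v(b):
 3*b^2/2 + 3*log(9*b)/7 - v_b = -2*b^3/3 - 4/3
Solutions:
 v(b) = C1 + b^4/6 + b^3/2 + 3*b*log(b)/7 + 19*b/21 + 6*b*log(3)/7


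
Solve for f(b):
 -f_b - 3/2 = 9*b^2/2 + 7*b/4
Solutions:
 f(b) = C1 - 3*b^3/2 - 7*b^2/8 - 3*b/2


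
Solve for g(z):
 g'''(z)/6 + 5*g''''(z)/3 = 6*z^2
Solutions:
 g(z) = C1 + C2*z + C3*z^2 + C4*exp(-z/10) + 3*z^5/5 - 30*z^4 + 1200*z^3


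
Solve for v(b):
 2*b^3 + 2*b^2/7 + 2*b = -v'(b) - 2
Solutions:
 v(b) = C1 - b^4/2 - 2*b^3/21 - b^2 - 2*b


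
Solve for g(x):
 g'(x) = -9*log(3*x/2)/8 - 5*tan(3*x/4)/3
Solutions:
 g(x) = C1 - 9*x*log(x)/8 - 9*x*log(3)/8 + 9*x*log(2)/8 + 9*x/8 + 20*log(cos(3*x/4))/9


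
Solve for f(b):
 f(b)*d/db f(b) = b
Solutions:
 f(b) = -sqrt(C1 + b^2)
 f(b) = sqrt(C1 + b^2)


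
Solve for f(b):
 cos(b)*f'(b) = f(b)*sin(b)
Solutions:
 f(b) = C1/cos(b)


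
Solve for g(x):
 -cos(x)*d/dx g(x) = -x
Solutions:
 g(x) = C1 + Integral(x/cos(x), x)


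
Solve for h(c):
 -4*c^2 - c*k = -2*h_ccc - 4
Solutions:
 h(c) = C1 + C2*c + C3*c^2 + c^5/30 + c^4*k/48 - c^3/3


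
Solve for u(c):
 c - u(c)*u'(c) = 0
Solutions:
 u(c) = -sqrt(C1 + c^2)
 u(c) = sqrt(C1 + c^2)


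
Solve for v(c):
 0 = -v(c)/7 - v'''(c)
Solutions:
 v(c) = C3*exp(-7^(2/3)*c/7) + (C1*sin(sqrt(3)*7^(2/3)*c/14) + C2*cos(sqrt(3)*7^(2/3)*c/14))*exp(7^(2/3)*c/14)


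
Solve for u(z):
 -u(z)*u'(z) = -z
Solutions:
 u(z) = -sqrt(C1 + z^2)
 u(z) = sqrt(C1 + z^2)


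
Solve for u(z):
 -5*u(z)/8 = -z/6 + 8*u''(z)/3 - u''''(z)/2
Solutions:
 u(z) = C1*exp(-sqrt(6)*z*sqrt(16 + sqrt(301))/6) + C2*exp(sqrt(6)*z*sqrt(16 + sqrt(301))/6) + C3*sin(sqrt(6)*z*sqrt(-16 + sqrt(301))/6) + C4*cos(sqrt(6)*z*sqrt(-16 + sqrt(301))/6) + 4*z/15


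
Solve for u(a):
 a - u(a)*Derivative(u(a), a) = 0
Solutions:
 u(a) = -sqrt(C1 + a^2)
 u(a) = sqrt(C1 + a^2)


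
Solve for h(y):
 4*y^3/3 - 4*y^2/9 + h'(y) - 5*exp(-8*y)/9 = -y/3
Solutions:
 h(y) = C1 - y^4/3 + 4*y^3/27 - y^2/6 - 5*exp(-8*y)/72


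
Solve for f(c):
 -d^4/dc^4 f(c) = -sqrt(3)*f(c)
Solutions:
 f(c) = C1*exp(-3^(1/8)*c) + C2*exp(3^(1/8)*c) + C3*sin(3^(1/8)*c) + C4*cos(3^(1/8)*c)


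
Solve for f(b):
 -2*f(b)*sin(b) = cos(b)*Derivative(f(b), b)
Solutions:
 f(b) = C1*cos(b)^2


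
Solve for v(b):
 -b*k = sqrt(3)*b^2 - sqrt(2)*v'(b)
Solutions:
 v(b) = C1 + sqrt(6)*b^3/6 + sqrt(2)*b^2*k/4


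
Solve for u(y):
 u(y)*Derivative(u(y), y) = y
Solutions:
 u(y) = -sqrt(C1 + y^2)
 u(y) = sqrt(C1 + y^2)


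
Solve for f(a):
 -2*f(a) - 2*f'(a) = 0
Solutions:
 f(a) = C1*exp(-a)


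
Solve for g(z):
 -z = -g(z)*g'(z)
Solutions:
 g(z) = -sqrt(C1 + z^2)
 g(z) = sqrt(C1 + z^2)


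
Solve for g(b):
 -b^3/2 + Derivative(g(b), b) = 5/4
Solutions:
 g(b) = C1 + b^4/8 + 5*b/4


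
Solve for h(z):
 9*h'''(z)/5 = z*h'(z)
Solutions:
 h(z) = C1 + Integral(C2*airyai(15^(1/3)*z/3) + C3*airybi(15^(1/3)*z/3), z)


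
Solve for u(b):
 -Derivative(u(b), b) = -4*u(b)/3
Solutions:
 u(b) = C1*exp(4*b/3)


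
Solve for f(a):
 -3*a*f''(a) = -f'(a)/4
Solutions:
 f(a) = C1 + C2*a^(13/12)


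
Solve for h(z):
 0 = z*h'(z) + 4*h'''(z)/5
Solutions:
 h(z) = C1 + Integral(C2*airyai(-10^(1/3)*z/2) + C3*airybi(-10^(1/3)*z/2), z)


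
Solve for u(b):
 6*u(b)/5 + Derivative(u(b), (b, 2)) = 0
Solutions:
 u(b) = C1*sin(sqrt(30)*b/5) + C2*cos(sqrt(30)*b/5)


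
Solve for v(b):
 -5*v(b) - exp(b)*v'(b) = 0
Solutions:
 v(b) = C1*exp(5*exp(-b))


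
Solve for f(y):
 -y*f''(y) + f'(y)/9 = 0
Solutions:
 f(y) = C1 + C2*y^(10/9)


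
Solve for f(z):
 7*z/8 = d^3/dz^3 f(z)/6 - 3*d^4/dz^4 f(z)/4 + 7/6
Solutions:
 f(z) = C1 + C2*z + C3*z^2 + C4*exp(2*z/9) + 7*z^4/32 + 133*z^3/48


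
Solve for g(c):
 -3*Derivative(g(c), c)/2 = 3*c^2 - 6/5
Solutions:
 g(c) = C1 - 2*c^3/3 + 4*c/5


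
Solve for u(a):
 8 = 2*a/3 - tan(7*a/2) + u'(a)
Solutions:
 u(a) = C1 - a^2/3 + 8*a - 2*log(cos(7*a/2))/7


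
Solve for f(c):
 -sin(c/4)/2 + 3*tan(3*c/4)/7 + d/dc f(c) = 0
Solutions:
 f(c) = C1 + 4*log(cos(3*c/4))/7 - 2*cos(c/4)


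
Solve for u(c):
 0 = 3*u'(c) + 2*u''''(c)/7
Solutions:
 u(c) = C1 + C4*exp(-2^(2/3)*21^(1/3)*c/2) + (C2*sin(2^(2/3)*3^(5/6)*7^(1/3)*c/4) + C3*cos(2^(2/3)*3^(5/6)*7^(1/3)*c/4))*exp(2^(2/3)*21^(1/3)*c/4)


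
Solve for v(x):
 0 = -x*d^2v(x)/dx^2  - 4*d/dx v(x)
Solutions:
 v(x) = C1 + C2/x^3


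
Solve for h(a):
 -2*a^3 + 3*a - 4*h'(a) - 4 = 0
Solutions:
 h(a) = C1 - a^4/8 + 3*a^2/8 - a


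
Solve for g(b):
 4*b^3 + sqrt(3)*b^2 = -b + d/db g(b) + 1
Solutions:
 g(b) = C1 + b^4 + sqrt(3)*b^3/3 + b^2/2 - b


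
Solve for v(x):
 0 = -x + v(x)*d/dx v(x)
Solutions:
 v(x) = -sqrt(C1 + x^2)
 v(x) = sqrt(C1 + x^2)


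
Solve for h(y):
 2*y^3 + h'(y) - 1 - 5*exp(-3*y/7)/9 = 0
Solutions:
 h(y) = C1 - y^4/2 + y - 35*exp(-3*y/7)/27


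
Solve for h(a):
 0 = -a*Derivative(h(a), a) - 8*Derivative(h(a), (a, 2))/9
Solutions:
 h(a) = C1 + C2*erf(3*a/4)


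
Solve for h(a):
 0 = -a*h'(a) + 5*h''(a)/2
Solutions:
 h(a) = C1 + C2*erfi(sqrt(5)*a/5)


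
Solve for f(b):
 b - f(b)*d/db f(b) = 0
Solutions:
 f(b) = -sqrt(C1 + b^2)
 f(b) = sqrt(C1 + b^2)


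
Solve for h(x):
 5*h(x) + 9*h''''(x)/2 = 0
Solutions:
 h(x) = (C1*sin(2^(3/4)*sqrt(3)*5^(1/4)*x/6) + C2*cos(2^(3/4)*sqrt(3)*5^(1/4)*x/6))*exp(-2^(3/4)*sqrt(3)*5^(1/4)*x/6) + (C3*sin(2^(3/4)*sqrt(3)*5^(1/4)*x/6) + C4*cos(2^(3/4)*sqrt(3)*5^(1/4)*x/6))*exp(2^(3/4)*sqrt(3)*5^(1/4)*x/6)


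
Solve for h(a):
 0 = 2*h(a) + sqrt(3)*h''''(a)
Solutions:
 h(a) = (C1*sin(2^(3/4)*3^(7/8)*a/6) + C2*cos(2^(3/4)*3^(7/8)*a/6))*exp(-2^(3/4)*3^(7/8)*a/6) + (C3*sin(2^(3/4)*3^(7/8)*a/6) + C4*cos(2^(3/4)*3^(7/8)*a/6))*exp(2^(3/4)*3^(7/8)*a/6)


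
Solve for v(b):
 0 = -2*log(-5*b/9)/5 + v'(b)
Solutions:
 v(b) = C1 + 2*b*log(-b)/5 + 2*b*(-2*log(3) - 1 + log(5))/5


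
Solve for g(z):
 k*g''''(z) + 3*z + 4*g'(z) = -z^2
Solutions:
 g(z) = C1 + C2*exp(2^(2/3)*z*(-1/k)^(1/3)) + C3*exp(2^(2/3)*z*(-1/k)^(1/3)*(-1 + sqrt(3)*I)/2) + C4*exp(-2^(2/3)*z*(-1/k)^(1/3)*(1 + sqrt(3)*I)/2) - z^3/12 - 3*z^2/8


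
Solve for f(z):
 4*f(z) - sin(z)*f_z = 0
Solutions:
 f(z) = C1*(cos(z)^2 - 2*cos(z) + 1)/(cos(z)^2 + 2*cos(z) + 1)


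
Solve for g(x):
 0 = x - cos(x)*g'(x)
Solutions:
 g(x) = C1 + Integral(x/cos(x), x)


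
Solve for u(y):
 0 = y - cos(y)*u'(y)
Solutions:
 u(y) = C1 + Integral(y/cos(y), y)


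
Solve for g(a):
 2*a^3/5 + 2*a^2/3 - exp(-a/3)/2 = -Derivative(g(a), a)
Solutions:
 g(a) = C1 - a^4/10 - 2*a^3/9 - 3*exp(-a/3)/2


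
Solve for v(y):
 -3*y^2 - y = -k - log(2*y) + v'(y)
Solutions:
 v(y) = C1 + k*y - y^3 - y^2/2 + y*log(y) - y + y*log(2)


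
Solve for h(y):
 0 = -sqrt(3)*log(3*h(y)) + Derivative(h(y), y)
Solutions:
 -sqrt(3)*Integral(1/(log(_y) + log(3)), (_y, h(y)))/3 = C1 - y


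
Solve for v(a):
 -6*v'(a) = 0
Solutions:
 v(a) = C1


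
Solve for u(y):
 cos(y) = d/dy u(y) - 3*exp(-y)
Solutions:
 u(y) = C1 + sin(y) - 3*exp(-y)


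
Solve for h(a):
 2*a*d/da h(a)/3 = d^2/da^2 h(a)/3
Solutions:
 h(a) = C1 + C2*erfi(a)


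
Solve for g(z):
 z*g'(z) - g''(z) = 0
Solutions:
 g(z) = C1 + C2*erfi(sqrt(2)*z/2)


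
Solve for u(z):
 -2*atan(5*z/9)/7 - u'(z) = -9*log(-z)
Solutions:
 u(z) = C1 + 9*z*log(-z) - 2*z*atan(5*z/9)/7 - 9*z + 9*log(25*z^2 + 81)/35


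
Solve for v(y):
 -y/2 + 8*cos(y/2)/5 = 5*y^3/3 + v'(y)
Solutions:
 v(y) = C1 - 5*y^4/12 - y^2/4 + 16*sin(y/2)/5


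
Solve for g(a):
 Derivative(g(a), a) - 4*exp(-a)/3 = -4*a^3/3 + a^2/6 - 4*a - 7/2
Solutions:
 g(a) = C1 - a^4/3 + a^3/18 - 2*a^2 - 7*a/2 - 4*exp(-a)/3


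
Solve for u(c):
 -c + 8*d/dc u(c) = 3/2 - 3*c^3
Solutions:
 u(c) = C1 - 3*c^4/32 + c^2/16 + 3*c/16


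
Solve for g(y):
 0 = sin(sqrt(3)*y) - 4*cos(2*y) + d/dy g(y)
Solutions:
 g(y) = C1 + 2*sin(2*y) + sqrt(3)*cos(sqrt(3)*y)/3


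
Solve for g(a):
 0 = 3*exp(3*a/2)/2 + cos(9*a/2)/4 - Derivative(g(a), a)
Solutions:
 g(a) = C1 + exp(3*a/2) + sin(9*a/2)/18


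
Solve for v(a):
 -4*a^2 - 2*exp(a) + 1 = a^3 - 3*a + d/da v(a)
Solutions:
 v(a) = C1 - a^4/4 - 4*a^3/3 + 3*a^2/2 + a - 2*exp(a)


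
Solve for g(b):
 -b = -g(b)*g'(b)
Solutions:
 g(b) = -sqrt(C1 + b^2)
 g(b) = sqrt(C1 + b^2)


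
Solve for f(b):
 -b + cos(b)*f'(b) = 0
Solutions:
 f(b) = C1 + Integral(b/cos(b), b)


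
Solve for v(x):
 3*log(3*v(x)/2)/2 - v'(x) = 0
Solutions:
 2*Integral(1/(-log(_y) - log(3) + log(2)), (_y, v(x)))/3 = C1 - x


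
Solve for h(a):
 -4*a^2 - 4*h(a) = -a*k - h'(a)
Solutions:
 h(a) = C1*exp(4*a) - a^2 + a*k/4 - a/2 + k/16 - 1/8


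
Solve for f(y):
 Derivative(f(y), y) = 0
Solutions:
 f(y) = C1


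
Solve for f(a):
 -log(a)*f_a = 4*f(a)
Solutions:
 f(a) = C1*exp(-4*li(a))


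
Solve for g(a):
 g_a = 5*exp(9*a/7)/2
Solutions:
 g(a) = C1 + 35*exp(9*a/7)/18


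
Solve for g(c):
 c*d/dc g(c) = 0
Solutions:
 g(c) = C1


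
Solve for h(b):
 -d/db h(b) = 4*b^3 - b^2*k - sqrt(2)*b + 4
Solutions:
 h(b) = C1 - b^4 + b^3*k/3 + sqrt(2)*b^2/2 - 4*b


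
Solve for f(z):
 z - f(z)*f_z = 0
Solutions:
 f(z) = -sqrt(C1 + z^2)
 f(z) = sqrt(C1 + z^2)


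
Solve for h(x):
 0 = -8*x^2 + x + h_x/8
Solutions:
 h(x) = C1 + 64*x^3/3 - 4*x^2


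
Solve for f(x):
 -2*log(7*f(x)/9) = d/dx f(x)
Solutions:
 -Integral(1/(-log(_y) - log(7) + 2*log(3)), (_y, f(x)))/2 = C1 - x


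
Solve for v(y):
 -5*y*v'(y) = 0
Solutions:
 v(y) = C1


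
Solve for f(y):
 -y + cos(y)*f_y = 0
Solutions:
 f(y) = C1 + Integral(y/cos(y), y)


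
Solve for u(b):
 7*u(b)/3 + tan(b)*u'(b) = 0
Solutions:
 u(b) = C1/sin(b)^(7/3)


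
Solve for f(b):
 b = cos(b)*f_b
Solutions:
 f(b) = C1 + Integral(b/cos(b), b)


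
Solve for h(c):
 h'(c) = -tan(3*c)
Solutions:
 h(c) = C1 + log(cos(3*c))/3


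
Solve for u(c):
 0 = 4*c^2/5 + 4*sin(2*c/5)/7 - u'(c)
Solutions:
 u(c) = C1 + 4*c^3/15 - 10*cos(2*c/5)/7


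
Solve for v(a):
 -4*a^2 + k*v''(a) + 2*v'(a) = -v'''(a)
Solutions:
 v(a) = C1 + C2*exp(a*(-k + sqrt(k^2 - 8))/2) + C3*exp(-a*(k + sqrt(k^2 - 8))/2) + 2*a^3/3 - a^2*k + a*k^2 - 2*a


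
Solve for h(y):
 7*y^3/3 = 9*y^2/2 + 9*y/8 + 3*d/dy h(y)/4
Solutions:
 h(y) = C1 + 7*y^4/9 - 2*y^3 - 3*y^2/4


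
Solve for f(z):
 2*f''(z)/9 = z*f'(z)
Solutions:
 f(z) = C1 + C2*erfi(3*z/2)


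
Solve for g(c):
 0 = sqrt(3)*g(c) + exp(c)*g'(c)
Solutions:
 g(c) = C1*exp(sqrt(3)*exp(-c))


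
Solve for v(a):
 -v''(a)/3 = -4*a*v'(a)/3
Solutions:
 v(a) = C1 + C2*erfi(sqrt(2)*a)


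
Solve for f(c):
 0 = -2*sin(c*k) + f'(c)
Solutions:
 f(c) = C1 - 2*cos(c*k)/k


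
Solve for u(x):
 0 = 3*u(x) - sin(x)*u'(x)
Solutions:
 u(x) = C1*(cos(x) - 1)^(3/2)/(cos(x) + 1)^(3/2)


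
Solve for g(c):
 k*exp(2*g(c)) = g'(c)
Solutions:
 g(c) = log(-sqrt(-1/(C1 + c*k))) - log(2)/2
 g(c) = log(-1/(C1 + c*k))/2 - log(2)/2


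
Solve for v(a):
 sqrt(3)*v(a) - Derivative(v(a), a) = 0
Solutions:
 v(a) = C1*exp(sqrt(3)*a)


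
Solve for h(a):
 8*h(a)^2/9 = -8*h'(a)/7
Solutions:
 h(a) = 9/(C1 + 7*a)


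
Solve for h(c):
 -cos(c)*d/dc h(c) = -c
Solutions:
 h(c) = C1 + Integral(c/cos(c), c)


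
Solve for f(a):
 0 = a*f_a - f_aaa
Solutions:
 f(a) = C1 + Integral(C2*airyai(a) + C3*airybi(a), a)


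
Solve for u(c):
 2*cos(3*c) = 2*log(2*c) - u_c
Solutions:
 u(c) = C1 + 2*c*log(c) - 2*c + 2*c*log(2) - 2*sin(3*c)/3


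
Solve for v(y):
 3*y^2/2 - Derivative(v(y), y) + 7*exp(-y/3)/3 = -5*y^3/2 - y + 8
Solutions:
 v(y) = C1 + 5*y^4/8 + y^3/2 + y^2/2 - 8*y - 7*exp(-y/3)


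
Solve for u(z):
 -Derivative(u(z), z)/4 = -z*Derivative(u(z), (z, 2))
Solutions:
 u(z) = C1 + C2*z^(5/4)


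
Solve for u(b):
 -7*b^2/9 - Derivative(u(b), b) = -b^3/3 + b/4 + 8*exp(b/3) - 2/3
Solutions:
 u(b) = C1 + b^4/12 - 7*b^3/27 - b^2/8 + 2*b/3 - 24*exp(b/3)


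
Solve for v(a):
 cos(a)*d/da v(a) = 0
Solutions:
 v(a) = C1


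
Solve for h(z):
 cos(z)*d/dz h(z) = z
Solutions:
 h(z) = C1 + Integral(z/cos(z), z)


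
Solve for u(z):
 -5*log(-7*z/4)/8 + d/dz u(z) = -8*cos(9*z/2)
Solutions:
 u(z) = C1 + 5*z*log(-z)/8 - 5*z*log(2)/4 - 5*z/8 + 5*z*log(7)/8 - 16*sin(9*z/2)/9


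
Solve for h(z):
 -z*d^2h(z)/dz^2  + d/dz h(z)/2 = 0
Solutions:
 h(z) = C1 + C2*z^(3/2)


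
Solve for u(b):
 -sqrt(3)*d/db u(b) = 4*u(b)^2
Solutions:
 u(b) = 3/(C1 + 4*sqrt(3)*b)


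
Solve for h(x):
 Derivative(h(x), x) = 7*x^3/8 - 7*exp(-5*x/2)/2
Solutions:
 h(x) = C1 + 7*x^4/32 + 7*exp(-5*x/2)/5


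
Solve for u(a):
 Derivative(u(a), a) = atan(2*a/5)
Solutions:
 u(a) = C1 + a*atan(2*a/5) - 5*log(4*a^2 + 25)/4


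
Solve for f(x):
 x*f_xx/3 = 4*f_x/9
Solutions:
 f(x) = C1 + C2*x^(7/3)


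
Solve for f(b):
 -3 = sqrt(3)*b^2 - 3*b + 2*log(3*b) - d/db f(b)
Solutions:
 f(b) = C1 + sqrt(3)*b^3/3 - 3*b^2/2 + 2*b*log(b) + b + b*log(9)


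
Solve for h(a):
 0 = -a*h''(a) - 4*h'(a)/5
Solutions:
 h(a) = C1 + C2*a^(1/5)


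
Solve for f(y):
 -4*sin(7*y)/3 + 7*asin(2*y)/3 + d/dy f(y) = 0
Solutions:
 f(y) = C1 - 7*y*asin(2*y)/3 - 7*sqrt(1 - 4*y^2)/6 - 4*cos(7*y)/21


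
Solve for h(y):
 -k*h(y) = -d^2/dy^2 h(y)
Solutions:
 h(y) = C1*exp(-sqrt(k)*y) + C2*exp(sqrt(k)*y)


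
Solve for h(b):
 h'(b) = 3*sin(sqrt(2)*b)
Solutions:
 h(b) = C1 - 3*sqrt(2)*cos(sqrt(2)*b)/2


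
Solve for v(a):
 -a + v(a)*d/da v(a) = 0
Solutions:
 v(a) = -sqrt(C1 + a^2)
 v(a) = sqrt(C1 + a^2)


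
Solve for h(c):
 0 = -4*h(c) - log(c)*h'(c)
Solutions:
 h(c) = C1*exp(-4*li(c))


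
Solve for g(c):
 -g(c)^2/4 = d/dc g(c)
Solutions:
 g(c) = 4/(C1 + c)


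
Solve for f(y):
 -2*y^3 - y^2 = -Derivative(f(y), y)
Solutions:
 f(y) = C1 + y^4/2 + y^3/3


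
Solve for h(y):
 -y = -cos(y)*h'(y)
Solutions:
 h(y) = C1 + Integral(y/cos(y), y)


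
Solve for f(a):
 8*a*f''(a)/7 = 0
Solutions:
 f(a) = C1 + C2*a


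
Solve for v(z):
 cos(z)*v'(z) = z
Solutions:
 v(z) = C1 + Integral(z/cos(z), z)


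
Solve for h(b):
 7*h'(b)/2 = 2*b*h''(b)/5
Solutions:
 h(b) = C1 + C2*b^(39/4)


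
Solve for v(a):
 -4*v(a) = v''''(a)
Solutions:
 v(a) = (C1*sin(a) + C2*cos(a))*exp(-a) + (C3*sin(a) + C4*cos(a))*exp(a)


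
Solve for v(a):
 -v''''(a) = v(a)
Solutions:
 v(a) = (C1*sin(sqrt(2)*a/2) + C2*cos(sqrt(2)*a/2))*exp(-sqrt(2)*a/2) + (C3*sin(sqrt(2)*a/2) + C4*cos(sqrt(2)*a/2))*exp(sqrt(2)*a/2)


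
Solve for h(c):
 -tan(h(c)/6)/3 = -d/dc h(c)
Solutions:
 h(c) = -6*asin(C1*exp(c/18)) + 6*pi
 h(c) = 6*asin(C1*exp(c/18))


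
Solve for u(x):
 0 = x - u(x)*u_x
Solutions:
 u(x) = -sqrt(C1 + x^2)
 u(x) = sqrt(C1 + x^2)


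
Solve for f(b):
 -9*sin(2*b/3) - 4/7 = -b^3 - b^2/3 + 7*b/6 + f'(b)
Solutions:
 f(b) = C1 + b^4/4 + b^3/9 - 7*b^2/12 - 4*b/7 + 27*cos(2*b/3)/2


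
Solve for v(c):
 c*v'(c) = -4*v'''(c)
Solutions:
 v(c) = C1 + Integral(C2*airyai(-2^(1/3)*c/2) + C3*airybi(-2^(1/3)*c/2), c)
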